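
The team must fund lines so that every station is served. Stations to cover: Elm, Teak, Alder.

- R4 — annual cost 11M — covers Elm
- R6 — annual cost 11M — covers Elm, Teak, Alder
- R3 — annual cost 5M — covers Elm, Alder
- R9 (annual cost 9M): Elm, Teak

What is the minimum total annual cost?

11

This is a weighted set-cover instance.
The greedy cost-per-new-station heuristic would pick R3 and R9 for 14, but a cheaper cover exists.
R6 alone covers Elm, Teak, Alder — every station.
Total annual cost: 11.
No cover costs less than 11.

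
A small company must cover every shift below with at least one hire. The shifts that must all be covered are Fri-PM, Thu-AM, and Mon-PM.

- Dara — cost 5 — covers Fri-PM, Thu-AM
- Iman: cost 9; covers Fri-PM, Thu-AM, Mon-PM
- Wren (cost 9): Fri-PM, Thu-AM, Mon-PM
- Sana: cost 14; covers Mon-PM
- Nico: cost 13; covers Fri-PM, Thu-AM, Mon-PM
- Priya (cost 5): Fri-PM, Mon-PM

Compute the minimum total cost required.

9

Iman alone covers Fri-PM, Thu-AM, Mon-PM — every shift.
Total cost: 9.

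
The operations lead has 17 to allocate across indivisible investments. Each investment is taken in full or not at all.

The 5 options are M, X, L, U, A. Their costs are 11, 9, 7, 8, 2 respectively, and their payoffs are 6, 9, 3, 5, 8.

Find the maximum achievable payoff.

17

X + A: cost 9 + 2 = 11 ≤ 17, payoff 9 + 8 = 17.
L + U + A: cost 7 + 8 + 2 = 17 ≤ 17, payoff 3 + 5 + 8 = 16.
Best is X and A with total payoff 17.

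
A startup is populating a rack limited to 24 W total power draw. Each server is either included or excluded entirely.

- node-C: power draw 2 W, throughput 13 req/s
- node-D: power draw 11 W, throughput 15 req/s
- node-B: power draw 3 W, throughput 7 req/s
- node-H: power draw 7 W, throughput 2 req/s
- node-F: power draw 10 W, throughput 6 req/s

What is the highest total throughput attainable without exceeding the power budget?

Take node-C, node-D, node-B, and node-H: power draw 2 + 11 + 3 + 7 = 23 ≤ 24, throughput 13 + 15 + 7 + 2 = 37.
No other feasible combination does better.

37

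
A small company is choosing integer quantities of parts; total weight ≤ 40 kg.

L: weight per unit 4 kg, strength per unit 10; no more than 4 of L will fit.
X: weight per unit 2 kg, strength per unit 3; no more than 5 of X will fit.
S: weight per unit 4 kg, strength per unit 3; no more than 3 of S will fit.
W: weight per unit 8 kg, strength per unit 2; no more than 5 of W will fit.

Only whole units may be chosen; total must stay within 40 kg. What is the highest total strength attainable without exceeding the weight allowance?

64

Take 4×L, 5×X, and 3×S: weight 38 ≤ 40, strength 4·10 + 5·3 + 3·3 = 64.
L has the best ratio (10/4) and is taken to its limit of 4; remaining capacity is filled optimally with the others.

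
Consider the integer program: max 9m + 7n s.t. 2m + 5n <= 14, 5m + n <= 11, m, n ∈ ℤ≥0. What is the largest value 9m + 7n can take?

Relaxing integrality, the LP optimum is 30.65 at (m,n) = (1.78, 2.09), which is not an integer point.
(m,n)=(2,1): 2·2+5·1=9≤14, 5·2+1·1=11≤11, objective 25.
(m,n)=(1,2): 2·1+5·2=12≤14, 5·1+1·2=7≤11, objective 23.
(m,n)=(2,0): 2·2+5·0=4≤14, 5·2+1·0=10≤11, objective 18.
(m,n)=(1,1): 2·1+5·1=7≤14, 5·1+1·1=6≤11, objective 16.
The best lattice point is (2,1), giving 25.

25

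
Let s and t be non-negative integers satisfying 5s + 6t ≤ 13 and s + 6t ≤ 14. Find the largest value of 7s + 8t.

16

The continuous relaxation peaks at (2.6, 0) with value 18.20; rounding to a feasible lattice point costs some objective.
(s,t)=(0,2): 5·0+6·2=12≤13, 1·0+6·2=12≤14, objective 16.
(s,t)=(1,1): 5·1+6·1=11≤13, 1·1+6·1=7≤14, objective 15.
(s,t)=(2,0): 5·2+6·0=10≤13, 1·2+6·0=2≤14, objective 14.
No feasible integer point exceeds 16.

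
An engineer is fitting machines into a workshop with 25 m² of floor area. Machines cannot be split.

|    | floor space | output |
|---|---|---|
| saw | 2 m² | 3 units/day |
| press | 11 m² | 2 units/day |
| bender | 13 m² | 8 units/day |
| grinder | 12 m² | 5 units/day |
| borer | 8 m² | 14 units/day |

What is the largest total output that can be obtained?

Allowing fractional choices, the relaxed optimum would be about 25.8, but machines are indivisible.
saw + bender + borer: floor space 2 + 13 + 8 = 23 ≤ 25, output 3 + 8 + 14 = 25.
bender + borer: floor space 13 + 8 = 21 ≤ 25, output 8 + 14 = 22.
Best is saw, bender, and borer with total output 25.

25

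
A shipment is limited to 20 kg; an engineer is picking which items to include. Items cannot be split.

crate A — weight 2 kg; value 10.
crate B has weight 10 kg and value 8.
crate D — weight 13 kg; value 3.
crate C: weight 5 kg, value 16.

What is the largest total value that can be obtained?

34

crate A + crate D + crate C: weight 2 + 13 + 5 = 20 ≤ 20, value 10 + 3 + 16 = 29.
crate A + crate C: weight 2 + 5 = 7 ≤ 20, value 10 + 16 = 26.
crate A + crate B + crate C: weight 2 + 10 + 5 = 17 ≤ 20, value 10 + 8 + 16 = 34.
Best is crate A, crate B, and crate C with total value 34.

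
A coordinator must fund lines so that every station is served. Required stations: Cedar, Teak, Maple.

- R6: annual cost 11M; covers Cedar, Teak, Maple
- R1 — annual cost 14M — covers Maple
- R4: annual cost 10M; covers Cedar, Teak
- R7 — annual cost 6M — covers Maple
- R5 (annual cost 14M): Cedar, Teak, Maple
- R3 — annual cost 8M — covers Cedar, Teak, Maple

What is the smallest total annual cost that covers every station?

8

R3 alone covers Cedar, Teak, Maple — every station.
Total annual cost: 8.
No cover costs less than 8.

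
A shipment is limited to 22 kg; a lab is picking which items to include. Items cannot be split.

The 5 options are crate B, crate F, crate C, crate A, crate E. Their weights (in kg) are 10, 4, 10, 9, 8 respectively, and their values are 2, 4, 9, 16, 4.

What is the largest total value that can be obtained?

25

This is an integer program with binary decision variables.
crate F + crate A: weight 4 + 9 = 13 ≤ 22, value 4 + 16 = 20.
crate F + crate A + crate E: weight 4 + 9 + 8 = 21 ≤ 22, value 4 + 16 + 4 = 24.
crate C + crate A: weight 10 + 9 = 19 ≤ 22, value 9 + 16 = 25.
Best is crate C and crate A with total value 25.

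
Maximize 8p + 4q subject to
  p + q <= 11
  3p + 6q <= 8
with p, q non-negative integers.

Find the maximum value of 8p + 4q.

Relaxing integrality, the LP optimum is 21.33 at (p,q) = (2.67, 0), which is not an integer point.
(p,q)=(2,0): 1·2+1·0=2≤11, 3·2+6·0=6≤8, objective 16.
(p,q)=(1,0): 1·1+1·0=1≤11, 3·1+6·0=3≤8, objective 8.
No feasible integer point exceeds 16.

16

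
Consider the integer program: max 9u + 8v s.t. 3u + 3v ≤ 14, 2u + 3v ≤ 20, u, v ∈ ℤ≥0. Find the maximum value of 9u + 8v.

(u,v)=(4,0) is feasible, giving 36.
(u,v)=(3,1) is feasible, giving 35.
No feasible integer point exceeds 36.

36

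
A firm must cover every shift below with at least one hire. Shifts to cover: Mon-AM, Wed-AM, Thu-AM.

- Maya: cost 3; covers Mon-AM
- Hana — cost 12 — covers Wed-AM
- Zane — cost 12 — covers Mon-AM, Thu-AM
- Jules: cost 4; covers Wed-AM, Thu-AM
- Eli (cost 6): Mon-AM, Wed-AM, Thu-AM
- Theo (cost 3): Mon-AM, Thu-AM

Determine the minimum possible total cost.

6

The greedy cost-per-new-shift heuristic would pick Theo and Jules for 7, but a cheaper cover exists.
Eli alone covers Mon-AM, Wed-AM, Thu-AM — every shift.
Total cost: 6.
No cover costs less than 6.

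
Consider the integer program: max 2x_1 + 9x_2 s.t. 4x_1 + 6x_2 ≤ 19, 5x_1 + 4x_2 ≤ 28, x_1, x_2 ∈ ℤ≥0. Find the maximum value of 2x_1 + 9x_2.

(x_1,x_2)=(0,3) is feasible, giving 27.
(x_1,x_2)=(1,2) is feasible, giving 20.
(x_1,x_2)=(0,2) is feasible, giving 18.
Maximum is 27 at (x_1,x_2)=(0,3).

27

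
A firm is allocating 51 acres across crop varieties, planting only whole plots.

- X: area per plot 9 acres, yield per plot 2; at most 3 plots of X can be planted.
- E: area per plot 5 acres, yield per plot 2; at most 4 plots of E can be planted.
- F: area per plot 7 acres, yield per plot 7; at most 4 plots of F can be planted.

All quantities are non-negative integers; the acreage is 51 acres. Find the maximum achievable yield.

36

This is a bounded integer knapsack.
F has the best ratio (7/7); taking only F gives at most 4×7 = 28 (stopped by the supply cap of 4).
Mixing does better — 4×E and 4×F: area 48 ≤ 51, yield 4·2 + 4·7 = 36.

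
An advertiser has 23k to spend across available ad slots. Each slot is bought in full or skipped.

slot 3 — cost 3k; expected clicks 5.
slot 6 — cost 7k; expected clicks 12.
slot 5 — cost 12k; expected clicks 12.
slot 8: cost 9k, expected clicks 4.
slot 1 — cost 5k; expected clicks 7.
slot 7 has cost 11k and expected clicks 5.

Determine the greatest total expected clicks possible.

slot 3 + slot 6 + slot 5: cost 3 + 7 + 12 = 22 ≤ 23, expected clicks 5 + 12 + 12 = 29.
slot 3 + slot 6 + slot 1: cost 3 + 7 + 5 = 15 ≤ 23, expected clicks 5 + 12 + 7 = 24.
Best is slot 3, slot 6, and slot 5 with total expected clicks 29.

29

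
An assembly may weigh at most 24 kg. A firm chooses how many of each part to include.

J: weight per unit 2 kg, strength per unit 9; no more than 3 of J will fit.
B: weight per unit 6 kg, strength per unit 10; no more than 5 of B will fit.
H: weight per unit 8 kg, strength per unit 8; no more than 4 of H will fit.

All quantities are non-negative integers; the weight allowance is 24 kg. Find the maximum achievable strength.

57

J has the best ratio (9/2); taking only J gives at most 3×9 = 27 (stopped by the supply cap of 3).
Mixing does better — 3×J and 3×B: weight 24 ≤ 24, strength 3·9 + 3·10 = 57.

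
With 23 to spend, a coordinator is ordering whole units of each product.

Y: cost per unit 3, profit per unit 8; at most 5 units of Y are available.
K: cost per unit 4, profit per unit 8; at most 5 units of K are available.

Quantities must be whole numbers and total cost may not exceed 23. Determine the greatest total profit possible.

1×Y and 5×K: cost 23 ≤ 23, profit 1·8 + 5·8 = 48.
5×Y and 2×K: cost 23 ≤ 23, profit 5·8 + 2·8 = 56.
Best is 56.

56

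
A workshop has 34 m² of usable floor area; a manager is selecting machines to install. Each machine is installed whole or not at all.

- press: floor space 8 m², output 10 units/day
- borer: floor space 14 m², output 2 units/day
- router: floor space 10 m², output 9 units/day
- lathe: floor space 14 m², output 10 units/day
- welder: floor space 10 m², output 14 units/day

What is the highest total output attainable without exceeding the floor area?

34

Allowing fractional choices, the relaxed optimum would be about 37.3, but machines are indivisible.
press + router + welder: floor space 8 + 10 + 10 = 28 ≤ 34, output 10 + 9 + 14 = 33.
press + lathe + welder: floor space 8 + 14 + 10 = 32 ≤ 34, output 10 + 10 + 14 = 34.
Best is press, lathe, and welder with total output 34.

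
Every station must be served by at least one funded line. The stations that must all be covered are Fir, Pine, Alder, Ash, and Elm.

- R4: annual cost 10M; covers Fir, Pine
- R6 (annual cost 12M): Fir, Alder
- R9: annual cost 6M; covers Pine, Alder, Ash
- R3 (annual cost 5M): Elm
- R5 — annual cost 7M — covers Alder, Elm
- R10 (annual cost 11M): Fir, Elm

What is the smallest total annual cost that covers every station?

17

This is a weighted set-cover instance.
The greedy cost-per-new-station heuristic would pick R9, R3, and R4 for 21, but a cheaper cover exists.
Choose R9 and R10: together they cover Fir, Pine, Alder, Ash, Elm — every station.
Total annual cost: 6 + 11 = 17.
No cover costs less than 17.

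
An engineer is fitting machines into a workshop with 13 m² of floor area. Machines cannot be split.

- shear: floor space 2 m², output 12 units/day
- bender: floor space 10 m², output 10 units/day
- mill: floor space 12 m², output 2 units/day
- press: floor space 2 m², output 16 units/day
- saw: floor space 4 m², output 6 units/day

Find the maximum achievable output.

Allowing fractional choices, the relaxed optimum would be about 39.0, but machines are indivisible.
shear + press: floor space 2 + 2 = 4 ≤ 13, output 12 + 16 = 28.
bender + press: floor space 10 + 2 = 12 ≤ 13, output 10 + 16 = 26.
shear + press + saw: floor space 2 + 2 + 4 = 8 ≤ 13, output 12 + 16 + 6 = 34.
Best is shear, press, and saw with total output 34.

34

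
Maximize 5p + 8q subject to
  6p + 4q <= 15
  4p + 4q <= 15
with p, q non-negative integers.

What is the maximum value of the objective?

24

(p,q)=(0,3) is feasible, giving 24.
(p,q)=(1,2) is feasible, giving 21.
(p,q)=(0,2) is feasible, giving 16.
The best lattice point is (0,3), giving 24.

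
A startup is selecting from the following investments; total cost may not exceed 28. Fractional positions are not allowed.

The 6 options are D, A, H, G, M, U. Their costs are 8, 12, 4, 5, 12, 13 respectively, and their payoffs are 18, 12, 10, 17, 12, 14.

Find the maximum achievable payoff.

Allowing fractional choices, the relaxed optimum would be about 56.8, but investments are indivisible.
D + G + M: cost 8 + 5 + 12 = 25 ≤ 28, payoff 18 + 17 + 12 = 47.
D + G + U: cost 8 + 5 + 13 = 26 ≤ 28, payoff 18 + 17 + 14 = 49.
D + A + G: cost 8 + 12 + 5 = 25 ≤ 28, payoff 18 + 12 + 17 = 47.
Best is D, G, and U with total payoff 49.

49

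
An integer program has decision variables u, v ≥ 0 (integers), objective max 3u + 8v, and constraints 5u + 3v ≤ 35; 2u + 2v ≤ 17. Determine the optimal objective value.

The continuous relaxation peaks at (0, 8.5) with value 68.00; rounding to a feasible lattice point costs some objective.
(u,v)=(0,8): 5·0+3·8=24≤35, 2·0+2·8=16≤17, objective 64.
(u,v)=(1,7): 5·1+3·7=26≤35, 2·1+2·7=16≤17, objective 59.
(u,v)=(0,7): 5·0+3·7=21≤35, 2·0+2·7=14≤17, objective 56.
The best lattice point is (0,8), giving 64.

64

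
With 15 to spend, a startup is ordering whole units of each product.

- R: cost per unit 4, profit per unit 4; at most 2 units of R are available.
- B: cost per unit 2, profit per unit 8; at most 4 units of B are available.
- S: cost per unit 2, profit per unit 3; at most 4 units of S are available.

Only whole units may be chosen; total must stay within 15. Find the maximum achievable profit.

41

4×B and 3×S: cost 14 ≤ 15, profit 4·8 + 3·3 = 41.
1×R, 4×B, and 1×S: cost 14 ≤ 15, profit 1·4 + 4·8 + 1·3 = 39.
Best is 41.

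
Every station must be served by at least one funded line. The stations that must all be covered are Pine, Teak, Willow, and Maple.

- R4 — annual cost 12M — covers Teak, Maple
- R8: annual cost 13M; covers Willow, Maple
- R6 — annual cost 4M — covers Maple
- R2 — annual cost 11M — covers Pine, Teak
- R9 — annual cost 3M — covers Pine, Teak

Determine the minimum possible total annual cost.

16

This is an integer covering problem.
The greedy cost-per-new-station heuristic would pick R9, R6, and R8 for 20, but a cheaper cover exists.
Choose R8 and R9: together they cover Pine, Teak, Willow, Maple — every station.
Total annual cost: 13 + 3 = 16.
No cover costs less than 16.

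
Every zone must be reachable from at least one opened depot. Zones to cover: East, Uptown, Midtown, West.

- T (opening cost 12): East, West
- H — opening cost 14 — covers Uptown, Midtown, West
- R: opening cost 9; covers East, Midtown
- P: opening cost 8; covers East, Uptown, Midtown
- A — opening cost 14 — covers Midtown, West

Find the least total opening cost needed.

20

Choose T and P: together they cover East, Uptown, Midtown, West — every zone.
Total opening cost: 12 + 8 = 20.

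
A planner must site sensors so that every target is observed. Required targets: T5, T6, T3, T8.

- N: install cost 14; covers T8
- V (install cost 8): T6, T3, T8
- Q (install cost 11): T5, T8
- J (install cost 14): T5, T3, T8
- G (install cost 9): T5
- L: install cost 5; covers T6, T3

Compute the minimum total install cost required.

Choose Q and L: together they cover T5, T6, T3, T8 — every target.
Total install cost: 11 + 5 = 16.
No cover costs less than 16.

16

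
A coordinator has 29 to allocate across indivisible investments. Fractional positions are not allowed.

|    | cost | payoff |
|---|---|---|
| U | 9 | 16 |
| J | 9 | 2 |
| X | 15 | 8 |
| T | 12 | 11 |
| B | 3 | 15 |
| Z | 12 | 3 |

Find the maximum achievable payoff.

42

This is a 0-1 knapsack instance.
Take U, T, and B: cost 9 + 12 + 3 = 24 ≤ 29, payoff 16 + 11 + 15 = 42.
No other feasible combination does better.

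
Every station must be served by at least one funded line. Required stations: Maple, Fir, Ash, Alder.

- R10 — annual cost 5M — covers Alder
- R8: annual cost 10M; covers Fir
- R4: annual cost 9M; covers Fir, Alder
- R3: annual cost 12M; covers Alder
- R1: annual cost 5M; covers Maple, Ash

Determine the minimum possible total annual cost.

Choose R4 and R1: together they cover Maple, Fir, Ash, Alder — every station.
Total annual cost: 9 + 5 = 14.
No cover costs less than 14.

14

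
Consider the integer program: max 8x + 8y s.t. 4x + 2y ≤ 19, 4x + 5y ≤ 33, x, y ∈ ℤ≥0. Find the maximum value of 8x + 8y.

56

Relaxing integrality, the LP optimum is 56.67 at (x,y) = (2.42, 4.67), which is not an integer point.
(x,y)=(2,5): 4·2+2·5=18≤19, 4·2+5·5=33≤33, objective 56.
(x,y)=(2,4): 4·2+2·4=16≤19, 4·2+5·4=28≤33, objective 48.
No feasible integer point exceeds 56.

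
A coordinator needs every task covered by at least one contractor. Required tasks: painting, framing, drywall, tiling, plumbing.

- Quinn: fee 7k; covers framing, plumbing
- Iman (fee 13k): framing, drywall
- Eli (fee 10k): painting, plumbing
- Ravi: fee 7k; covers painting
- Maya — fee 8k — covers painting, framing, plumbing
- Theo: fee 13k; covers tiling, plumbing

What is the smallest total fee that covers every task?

This is an integer covering problem.
The greedy cost-per-new-task heuristic would pick Maya, Iman, and Theo for 34, but a cheaper cover exists.
Choose Iman, Ravi, and Theo: together they cover painting, framing, drywall, tiling, plumbing — every task.
Total fee: 13 + 7 + 13 = 33.
No cover costs less than 33.

33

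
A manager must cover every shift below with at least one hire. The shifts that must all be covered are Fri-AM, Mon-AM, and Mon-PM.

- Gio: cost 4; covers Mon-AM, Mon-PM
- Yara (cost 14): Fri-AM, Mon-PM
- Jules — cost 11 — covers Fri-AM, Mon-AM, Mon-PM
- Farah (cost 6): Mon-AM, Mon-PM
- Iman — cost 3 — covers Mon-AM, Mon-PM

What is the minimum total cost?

Jules alone covers Fri-AM, Mon-AM, Mon-PM — every shift.
Total cost: 11.

11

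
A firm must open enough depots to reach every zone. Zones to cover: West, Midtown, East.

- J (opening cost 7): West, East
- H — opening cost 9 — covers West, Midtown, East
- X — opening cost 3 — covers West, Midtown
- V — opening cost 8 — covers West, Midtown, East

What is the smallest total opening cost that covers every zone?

8

The greedy cost-per-new-zone heuristic would pick X and J for 10, but a cheaper cover exists.
V alone covers West, Midtown, East — every zone.
Total opening cost: 8.
No cover costs less than 8.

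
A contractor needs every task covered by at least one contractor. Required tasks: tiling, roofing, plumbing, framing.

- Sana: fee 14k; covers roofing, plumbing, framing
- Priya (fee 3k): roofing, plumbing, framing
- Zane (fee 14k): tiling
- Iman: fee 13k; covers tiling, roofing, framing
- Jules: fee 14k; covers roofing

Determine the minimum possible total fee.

16

This is an integer covering problem.
Choose Priya and Iman: together they cover tiling, roofing, plumbing, framing — every task.
Total fee: 3 + 13 = 16.
No cover costs less than 16.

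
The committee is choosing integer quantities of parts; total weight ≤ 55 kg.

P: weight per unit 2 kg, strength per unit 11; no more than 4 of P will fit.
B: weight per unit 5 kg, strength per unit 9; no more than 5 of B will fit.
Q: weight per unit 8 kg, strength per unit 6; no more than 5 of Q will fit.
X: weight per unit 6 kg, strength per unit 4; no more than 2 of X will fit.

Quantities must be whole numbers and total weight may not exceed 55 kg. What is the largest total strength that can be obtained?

105

This is a bounded integer knapsack.
P has the best ratio (11/2); taking only P gives at most 4×11 = 44 (stopped by the supply cap of 4).
Mixing does better — 4×P, 5×B, 2×Q, and 1×X: weight 55 ≤ 55, strength 4·11 + 5·9 + 2·6 + 1·4 = 105.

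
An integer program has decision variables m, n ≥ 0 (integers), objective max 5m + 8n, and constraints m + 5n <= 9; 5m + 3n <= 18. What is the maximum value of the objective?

23

(m,n)=(3,1) is feasible, giving 23.
(m,n)=(2,1) is feasible, giving 18.
(m,n)=(3,0) is feasible, giving 15.
Maximum is 23 at (m,n)=(3,1).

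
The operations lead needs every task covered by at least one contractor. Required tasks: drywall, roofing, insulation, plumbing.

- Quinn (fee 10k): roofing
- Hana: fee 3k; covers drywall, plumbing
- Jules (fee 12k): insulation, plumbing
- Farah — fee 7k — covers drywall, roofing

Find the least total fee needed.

The greedy cost-per-new-task heuristic would pick Hana, Farah, and Jules for 22, but a cheaper cover exists.
Choose Jules and Farah: together they cover drywall, roofing, insulation, plumbing — every task.
Total fee: 12 + 7 = 19.
No cover costs less than 19.

19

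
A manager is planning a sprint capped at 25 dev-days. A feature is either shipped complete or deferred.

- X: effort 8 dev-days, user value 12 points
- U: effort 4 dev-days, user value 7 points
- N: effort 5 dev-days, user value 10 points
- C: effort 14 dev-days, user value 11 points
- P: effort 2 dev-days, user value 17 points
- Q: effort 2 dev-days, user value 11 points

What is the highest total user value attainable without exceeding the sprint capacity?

Take X, U, N, P, and Q: effort 8 + 4 + 5 + 2 + 2 = 21 ≤ 25, user value 12 + 7 + 10 + 17 + 11 = 57.
No other feasible combination does better.

57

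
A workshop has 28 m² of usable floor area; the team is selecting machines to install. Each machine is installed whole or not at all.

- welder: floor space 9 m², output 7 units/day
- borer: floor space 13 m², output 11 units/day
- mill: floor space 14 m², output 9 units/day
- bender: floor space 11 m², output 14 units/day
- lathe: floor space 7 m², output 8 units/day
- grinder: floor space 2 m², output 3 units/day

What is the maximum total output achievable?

29

Allowing fractional choices, the relaxed optimum would be about 31.8, but machines are indivisible.
welder + bender + lathe: floor space 9 + 11 + 7 = 27 ≤ 28, output 7 + 14 + 8 = 29.
mill + bender + grinder: floor space 14 + 11 + 2 = 27 ≤ 28, output 9 + 14 + 3 = 26.
borer + bender + grinder: floor space 13 + 11 + 2 = 26 ≤ 28, output 11 + 14 + 3 = 28.
Best is welder, bender, and lathe with total output 29.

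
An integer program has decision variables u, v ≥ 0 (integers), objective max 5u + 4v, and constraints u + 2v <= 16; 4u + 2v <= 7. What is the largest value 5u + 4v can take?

12

The continuous relaxation peaks at (0, 3.5) with value 14.00; rounding to a feasible lattice point costs some objective.
(u,v)=(0,3) is feasible, giving 12.
(u,v)=(0,2) is feasible, giving 8.
Maximum is 12 at (u,v)=(0,3).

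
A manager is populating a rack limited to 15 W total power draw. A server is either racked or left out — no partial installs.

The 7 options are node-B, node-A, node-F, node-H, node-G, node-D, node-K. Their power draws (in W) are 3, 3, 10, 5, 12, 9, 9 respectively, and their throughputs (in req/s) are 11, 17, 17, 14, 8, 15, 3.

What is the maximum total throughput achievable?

43

Allowing fractional choices, the relaxed optimum would be about 48.8, but servers are indivisible.
node-B + node-A + node-D: power draw 3 + 3 + 9 = 15 ≤ 15, throughput 11 + 17 + 15 = 43.
node-B + node-A + node-H: power draw 3 + 3 + 5 = 11 ≤ 15, throughput 11 + 17 + 14 = 42.
Best is node-B, node-A, and node-D with total throughput 43.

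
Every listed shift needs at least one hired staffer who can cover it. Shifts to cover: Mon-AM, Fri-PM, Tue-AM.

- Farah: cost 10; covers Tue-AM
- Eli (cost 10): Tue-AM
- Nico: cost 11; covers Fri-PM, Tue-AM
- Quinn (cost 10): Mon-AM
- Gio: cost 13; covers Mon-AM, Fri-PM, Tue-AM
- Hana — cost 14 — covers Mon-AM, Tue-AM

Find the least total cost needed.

13

Gio alone covers Mon-AM, Fri-PM, Tue-AM — every shift.
Total cost: 13.
No cover costs less than 13.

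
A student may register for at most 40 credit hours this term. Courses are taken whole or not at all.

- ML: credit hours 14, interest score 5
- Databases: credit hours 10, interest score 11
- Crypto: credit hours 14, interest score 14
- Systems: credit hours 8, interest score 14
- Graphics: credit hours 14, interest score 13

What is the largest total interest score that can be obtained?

41

Take Crypto, Systems, and Graphics: credit hours 14 + 8 + 14 = 36 ≤ 40, interest score 14 + 14 + 13 = 41.
No other feasible combination does better.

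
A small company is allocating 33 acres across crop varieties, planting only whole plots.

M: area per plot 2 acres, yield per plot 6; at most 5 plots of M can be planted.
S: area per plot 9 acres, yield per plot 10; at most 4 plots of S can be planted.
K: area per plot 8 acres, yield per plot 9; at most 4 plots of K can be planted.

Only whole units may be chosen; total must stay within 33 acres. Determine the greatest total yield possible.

Take 4×M, 1×S, and 2×K: area 33 ≤ 33, yield 4·6 + 1·10 + 2·9 = 52.
No other integer combination yields more.

52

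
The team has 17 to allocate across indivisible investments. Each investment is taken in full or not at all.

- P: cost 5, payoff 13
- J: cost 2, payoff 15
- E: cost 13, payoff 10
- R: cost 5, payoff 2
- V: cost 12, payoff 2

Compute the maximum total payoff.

30

This is an integer program with binary decision variables.
P + J: cost 5 + 2 = 7 ≤ 17, payoff 13 + 15 = 28.
J + E: cost 2 + 13 = 15 ≤ 17, payoff 15 + 10 = 25.
P + J + R: cost 5 + 2 + 5 = 12 ≤ 17, payoff 13 + 15 + 2 = 30.
Best is P, J, and R with total payoff 30.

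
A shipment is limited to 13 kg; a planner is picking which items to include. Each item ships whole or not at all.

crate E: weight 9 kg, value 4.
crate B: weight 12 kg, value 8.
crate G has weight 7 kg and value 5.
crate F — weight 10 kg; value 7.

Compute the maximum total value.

8

crate F: weight 10 ≤ 13, value 7.
crate G: weight 7 ≤ 13, value 5.
crate B: weight 12 ≤ 13, value 8.
Best is crate B with total value 8.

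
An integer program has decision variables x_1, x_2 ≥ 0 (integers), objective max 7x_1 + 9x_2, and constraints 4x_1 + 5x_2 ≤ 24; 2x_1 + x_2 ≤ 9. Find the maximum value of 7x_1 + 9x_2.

(x_1,x_2)=(1,4): 4·1+5·4=24≤24, 2·1+1·4=6≤9, objective 43.
(x_1,x_2)=(2,3): 4·2+5·3=23≤24, 2·2+1·3=7≤9, objective 41.
(x_1,x_2)=(0,4): 4·0+5·4=20≤24, 2·0+1·4=4≤9, objective 36.
The best lattice point is (1,4), giving 43.

43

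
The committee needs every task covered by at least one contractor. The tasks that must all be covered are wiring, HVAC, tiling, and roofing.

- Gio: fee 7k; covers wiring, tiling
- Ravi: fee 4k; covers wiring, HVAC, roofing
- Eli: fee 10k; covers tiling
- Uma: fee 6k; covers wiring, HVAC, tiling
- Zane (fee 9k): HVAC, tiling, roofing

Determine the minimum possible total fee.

10

Choose Ravi and Uma: together they cover wiring, HVAC, tiling, roofing — every task.
Total fee: 4 + 6 = 10.
No cover costs less than 10.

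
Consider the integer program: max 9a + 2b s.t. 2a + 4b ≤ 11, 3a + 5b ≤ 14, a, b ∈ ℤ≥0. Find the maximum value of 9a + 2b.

Relaxing integrality, the LP optimum is 42.00 at (a,b) = (4.67, 0), which is not an integer point.
(a,b)=(4,0): 2·4+4·0=8≤11, 3·4+5·0=12≤14, objective 36.
(a,b)=(3,1): 2·3+4·1=10≤11, 3·3+5·1=14≤14, objective 29.
Maximum is 36 at (a,b)=(4,0).

36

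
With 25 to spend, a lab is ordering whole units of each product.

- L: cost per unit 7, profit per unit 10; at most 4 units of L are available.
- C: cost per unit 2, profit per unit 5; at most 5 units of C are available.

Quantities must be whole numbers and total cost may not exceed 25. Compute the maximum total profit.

C has the best ratio (5/2); taking only C gives at most 5×5 = 25 (stopped by the supply cap of 5).
Mixing does better — 2×L and 5×C: cost 24 ≤ 25, profit 2·10 + 5·5 = 45.

45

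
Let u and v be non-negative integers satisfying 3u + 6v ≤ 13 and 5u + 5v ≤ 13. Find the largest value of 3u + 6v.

(u,v)=(0,2) is feasible, giving 12.
(u,v)=(1,1) is feasible, giving 9.
(u,v)=(0,1) is feasible, giving 6.
The best lattice point is (0,2), giving 12.

12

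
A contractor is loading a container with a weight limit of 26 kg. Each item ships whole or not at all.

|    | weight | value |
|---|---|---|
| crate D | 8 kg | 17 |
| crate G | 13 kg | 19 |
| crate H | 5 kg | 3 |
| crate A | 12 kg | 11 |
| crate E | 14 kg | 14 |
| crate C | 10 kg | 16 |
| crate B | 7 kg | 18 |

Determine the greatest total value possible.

Treat it as a binary knapsack problem.
crate D + crate C + crate B: weight 8 + 10 + 7 = 25 ≤ 26, value 17 + 16 + 18 = 51.
crate G + crate H + crate B: weight 13 + 5 + 7 = 25 ≤ 26, value 19 + 3 + 18 = 40.
Best is crate D, crate C, and crate B with total value 51.

51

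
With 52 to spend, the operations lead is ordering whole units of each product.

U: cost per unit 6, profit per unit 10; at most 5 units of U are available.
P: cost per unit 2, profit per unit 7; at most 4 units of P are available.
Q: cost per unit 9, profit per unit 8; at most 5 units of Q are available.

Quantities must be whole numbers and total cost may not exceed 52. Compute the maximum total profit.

P has the best ratio (7/2); taking only P gives at most 4×7 = 28 (stopped by the supply cap of 4).
Mixing does better — 5×U, 4×P, and 1×Q: cost 47 ≤ 52, profit 5·10 + 4·7 + 1·8 = 86.

86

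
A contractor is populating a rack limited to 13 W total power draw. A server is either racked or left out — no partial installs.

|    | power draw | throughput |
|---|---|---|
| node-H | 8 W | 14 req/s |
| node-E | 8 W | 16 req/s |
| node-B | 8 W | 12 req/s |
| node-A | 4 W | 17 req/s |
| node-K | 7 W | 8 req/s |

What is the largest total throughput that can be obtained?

33

Treat it as a binary knapsack problem.
node-H + node-A: power draw 8 + 4 = 12 ≤ 13, throughput 14 + 17 = 31.
node-E + node-A: power draw 8 + 4 = 12 ≤ 13, throughput 16 + 17 = 33.
node-B + node-A: power draw 8 + 4 = 12 ≤ 13, throughput 12 + 17 = 29.
Best is node-E and node-A with total throughput 33.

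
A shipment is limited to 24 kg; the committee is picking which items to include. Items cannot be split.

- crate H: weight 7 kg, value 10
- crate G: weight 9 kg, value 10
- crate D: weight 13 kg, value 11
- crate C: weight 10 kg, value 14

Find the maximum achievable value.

25

Allowing fractional choices, the relaxed optimum would be about 31.8, but items are indivisible.
crate H + crate C: weight 7 + 10 = 17 ≤ 24, value 10 + 14 = 24.
crate D + crate C: weight 13 + 10 = 23 ≤ 24, value 11 + 14 = 25.
crate G + crate C: weight 9 + 10 = 19 ≤ 24, value 10 + 14 = 24.
Best is crate D and crate C with total value 25.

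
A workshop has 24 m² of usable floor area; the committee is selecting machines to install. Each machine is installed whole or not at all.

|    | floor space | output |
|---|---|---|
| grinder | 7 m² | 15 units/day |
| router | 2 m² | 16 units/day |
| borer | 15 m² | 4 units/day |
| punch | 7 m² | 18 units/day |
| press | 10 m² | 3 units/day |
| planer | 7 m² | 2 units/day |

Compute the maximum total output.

51

Allowing fractional choices, the relaxed optimum would be about 51.4, but machines are indivisible.
grinder + router + punch + planer: floor space 7 + 2 + 7 + 7 = 23 ≤ 24, output 15 + 16 + 18 + 2 = 51.
grinder + router + punch: floor space 7 + 2 + 7 = 16 ≤ 24, output 15 + 16 + 18 = 49.
Best is grinder, router, punch, and planer with total output 51.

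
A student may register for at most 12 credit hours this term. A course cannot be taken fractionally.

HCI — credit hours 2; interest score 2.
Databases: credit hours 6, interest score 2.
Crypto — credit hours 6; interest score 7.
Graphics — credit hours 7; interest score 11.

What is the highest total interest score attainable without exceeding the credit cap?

13

HCI + Graphics: credit hours 2 + 7 = 9 ≤ 12, interest score 2 + 11 = 13.
Graphics: credit hours 7 ≤ 12, interest score 11.
Best is HCI and Graphics with total interest score 13.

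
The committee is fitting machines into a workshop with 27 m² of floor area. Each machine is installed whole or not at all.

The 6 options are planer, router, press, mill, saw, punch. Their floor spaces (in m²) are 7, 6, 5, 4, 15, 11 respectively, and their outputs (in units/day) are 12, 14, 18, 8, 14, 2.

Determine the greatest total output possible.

router + press + saw: floor space 6 + 5 + 15 = 26 ≤ 27, output 14 + 18 + 14 = 46.
planer + router + press: floor space 7 + 6 + 5 = 18 ≤ 27, output 12 + 14 + 18 = 44.
planer + router + press + mill: floor space 7 + 6 + 5 + 4 = 22 ≤ 27, output 12 + 14 + 18 + 8 = 52.
Best is planer, router, press, and mill with total output 52.

52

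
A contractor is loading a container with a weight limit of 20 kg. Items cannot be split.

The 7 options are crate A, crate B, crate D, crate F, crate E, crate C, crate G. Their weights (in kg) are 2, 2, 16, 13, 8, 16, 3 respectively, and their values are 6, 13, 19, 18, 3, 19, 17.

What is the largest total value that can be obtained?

Take crate A, crate B, crate F, and crate G: weight 2 + 2 + 13 + 3 = 20 ≤ 20, value 6 + 13 + 18 + 17 = 54.
No other feasible combination does better.

54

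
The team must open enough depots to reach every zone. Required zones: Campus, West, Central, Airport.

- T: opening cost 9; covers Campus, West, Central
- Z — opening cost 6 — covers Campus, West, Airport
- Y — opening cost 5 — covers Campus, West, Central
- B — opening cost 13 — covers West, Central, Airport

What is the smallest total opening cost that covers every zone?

This is an integer covering problem.
Choose Z and Y: together they cover Campus, West, Central, Airport — every zone.
Total opening cost: 6 + 5 = 11.
No cover costs less than 11.

11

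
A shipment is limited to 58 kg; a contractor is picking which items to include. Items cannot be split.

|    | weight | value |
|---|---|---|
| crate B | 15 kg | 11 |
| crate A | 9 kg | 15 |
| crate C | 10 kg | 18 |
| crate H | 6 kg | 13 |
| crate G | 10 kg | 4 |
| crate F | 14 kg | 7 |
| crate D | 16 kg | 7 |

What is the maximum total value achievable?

crate B + crate A + crate C + crate H + crate D: weight 15 + 9 + 10 + 6 + 16 = 56 ≤ 58, value 11 + 15 + 18 + 13 + 7 = 64.
crate B + crate A + crate C + crate H + crate F: weight 15 + 9 + 10 + 6 + 14 = 54 ≤ 58, value 11 + 15 + 18 + 13 + 7 = 64.
crate B + crate A + crate C + crate H + crate G: weight 15 + 9 + 10 + 6 + 10 = 50 ≤ 58, value 11 + 15 + 18 + 13 + 4 = 61.
The maximum value is 64; one optimal choice is crate B, crate A, crate C, crate H, and crate F.

64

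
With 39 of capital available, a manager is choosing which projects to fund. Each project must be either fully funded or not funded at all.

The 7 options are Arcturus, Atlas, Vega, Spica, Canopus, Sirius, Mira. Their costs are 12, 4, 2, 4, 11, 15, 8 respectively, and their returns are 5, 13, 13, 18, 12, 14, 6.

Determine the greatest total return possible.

70

Allowing fractional choices, the relaxed optimum would be about 72.2, but projects are indivisible.
Arcturus + Atlas + Vega + Spica + Sirius: cost 12 + 4 + 2 + 4 + 15 = 37 ≤ 39, return 5 + 13 + 13 + 18 + 14 = 63.
Atlas + Vega + Spica + Canopus + Sirius: cost 4 + 2 + 4 + 11 + 15 = 36 ≤ 39, return 13 + 13 + 18 + 12 + 14 = 70.
Atlas + Vega + Spica + Sirius + Mira: cost 4 + 2 + 4 + 15 + 8 = 33 ≤ 39, return 13 + 13 + 18 + 14 + 6 = 64.
Best is Atlas, Vega, Spica, Canopus, and Sirius with total return 70.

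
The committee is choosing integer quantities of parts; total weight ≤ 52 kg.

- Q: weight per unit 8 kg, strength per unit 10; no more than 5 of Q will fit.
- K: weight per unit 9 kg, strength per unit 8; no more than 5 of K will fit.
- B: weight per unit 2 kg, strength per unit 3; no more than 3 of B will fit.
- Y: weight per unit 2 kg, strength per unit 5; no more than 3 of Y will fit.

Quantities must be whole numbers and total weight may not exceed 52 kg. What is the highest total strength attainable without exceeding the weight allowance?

This is a bounded integer knapsack.
Y has the best ratio (5/2); taking only Y gives at most 3×5 = 15 (stopped by the supply cap of 3).
Mixing does better — 5×Q, 3×B, and 3×Y: weight 52 ≤ 52, strength 5·10 + 3·3 + 3·5 = 74.

74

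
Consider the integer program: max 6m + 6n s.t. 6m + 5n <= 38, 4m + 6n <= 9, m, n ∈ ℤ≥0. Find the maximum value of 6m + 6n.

12

(m,n)=(2,0): 6·2+5·0=12≤38, 4·2+6·0=8≤9, objective 12.
(m,n)=(1,0): 6·1+5·0=6≤38, 4·1+6·0=4≤9, objective 6.
The best lattice point is (2,0), giving 12.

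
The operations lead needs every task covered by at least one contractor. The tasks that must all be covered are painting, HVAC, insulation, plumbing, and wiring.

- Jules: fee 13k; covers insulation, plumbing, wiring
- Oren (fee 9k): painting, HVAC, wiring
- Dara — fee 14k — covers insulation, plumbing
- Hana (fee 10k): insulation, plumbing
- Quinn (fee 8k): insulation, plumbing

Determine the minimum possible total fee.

This is an integer covering problem.
Choose Oren and Quinn: together they cover painting, HVAC, insulation, plumbing, wiring — every task.
Total fee: 9 + 8 = 17.
No cover costs less than 17.

17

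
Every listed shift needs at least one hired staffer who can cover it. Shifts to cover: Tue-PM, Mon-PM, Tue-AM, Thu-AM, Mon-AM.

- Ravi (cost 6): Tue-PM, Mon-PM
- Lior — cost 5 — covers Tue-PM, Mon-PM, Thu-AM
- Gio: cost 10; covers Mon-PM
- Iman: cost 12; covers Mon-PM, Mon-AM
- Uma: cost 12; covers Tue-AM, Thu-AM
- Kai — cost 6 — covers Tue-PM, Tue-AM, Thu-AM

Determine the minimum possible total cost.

18

Choose Iman and Kai: together they cover Tue-PM, Mon-PM, Tue-AM, Thu-AM, Mon-AM — every shift.
Total cost: 12 + 6 = 18.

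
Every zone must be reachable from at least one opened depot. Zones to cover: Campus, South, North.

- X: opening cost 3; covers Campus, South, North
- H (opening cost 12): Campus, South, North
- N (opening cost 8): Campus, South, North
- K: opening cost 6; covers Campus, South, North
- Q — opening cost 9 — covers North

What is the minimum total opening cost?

3

X alone covers Campus, South, North — every zone.
Total opening cost: 3.
No cover costs less than 3.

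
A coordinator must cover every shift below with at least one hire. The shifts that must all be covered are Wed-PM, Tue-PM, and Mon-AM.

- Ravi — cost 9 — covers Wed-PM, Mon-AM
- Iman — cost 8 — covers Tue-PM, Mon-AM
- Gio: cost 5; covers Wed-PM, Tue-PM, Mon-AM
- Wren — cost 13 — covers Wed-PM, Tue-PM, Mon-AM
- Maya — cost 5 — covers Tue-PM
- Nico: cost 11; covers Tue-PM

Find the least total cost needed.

5

This is a weighted set-cover instance.
Gio alone covers Wed-PM, Tue-PM, Mon-AM — every shift.
Total cost: 5.
No cover costs less than 5.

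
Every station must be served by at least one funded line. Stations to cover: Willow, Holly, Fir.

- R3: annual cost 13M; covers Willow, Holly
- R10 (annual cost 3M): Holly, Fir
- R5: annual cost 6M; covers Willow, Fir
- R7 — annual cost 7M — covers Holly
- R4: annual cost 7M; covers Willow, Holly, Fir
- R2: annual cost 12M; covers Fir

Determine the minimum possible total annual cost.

7

The greedy cost-per-new-station heuristic would pick R10 and R5 for 9, but a cheaper cover exists.
R4 alone covers Willow, Holly, Fir — every station.
Total annual cost: 7.
No cover costs less than 7.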